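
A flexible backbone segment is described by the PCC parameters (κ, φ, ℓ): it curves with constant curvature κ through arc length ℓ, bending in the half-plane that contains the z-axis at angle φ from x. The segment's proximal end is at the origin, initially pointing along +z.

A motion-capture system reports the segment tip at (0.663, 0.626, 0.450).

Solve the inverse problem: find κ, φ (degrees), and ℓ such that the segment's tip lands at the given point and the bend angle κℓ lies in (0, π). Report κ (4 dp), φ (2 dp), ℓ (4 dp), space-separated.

ρ = √(x²+y²) = √(0.663² + 0.626²) = 0.91184
φ = atan2(y, x) mod 360° = atan2(0.626, 0.663) = 43.3558°
|p|² = ρ² + z² = 0.91184² + 0.450² = 1.03395
κ = 2ρ / |p|² = 2×0.91184 / 1.03395 = 1.76380
θ = 2·atan2(ρ, z) = 2·atan2(0.91184, 0.450) = 2.22471 rad
ℓ = θ/κ = 2.22471/1.76380 = 1.26132

1.7638 43.36 1.2613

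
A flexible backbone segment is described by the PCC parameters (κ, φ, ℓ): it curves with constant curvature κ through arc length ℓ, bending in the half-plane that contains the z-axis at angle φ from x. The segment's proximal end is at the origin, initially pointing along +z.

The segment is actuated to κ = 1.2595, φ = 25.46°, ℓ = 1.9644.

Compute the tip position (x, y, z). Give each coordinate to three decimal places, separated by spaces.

1.280 0.609 0.491

θ = κ·ℓ = 1.2595 × 1.9644 = 2.47416 rad
ρ = (1 − cos θ)/κ = (1 − -0.78541)/1.2595 = 1.41756
z = sin θ / κ = 0.61897/1.2595 = 0.49144
x = ρ cos φ = 1.41756 × cos(25.46°) = 1.27989
y = ρ sin φ = 1.41756 × sin(25.46°) = 0.60938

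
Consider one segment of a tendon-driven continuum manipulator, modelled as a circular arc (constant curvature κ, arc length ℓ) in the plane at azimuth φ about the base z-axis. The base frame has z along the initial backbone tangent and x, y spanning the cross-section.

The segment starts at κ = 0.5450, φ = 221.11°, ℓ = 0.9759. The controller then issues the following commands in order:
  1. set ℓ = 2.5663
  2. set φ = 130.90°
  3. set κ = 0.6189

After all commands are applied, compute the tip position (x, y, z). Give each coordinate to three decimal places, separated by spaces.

initial: κ=0.5450, φ=221.11°, ℓ=0.9759
cmd 1: set ℓ=2.5663 → (κ,φ,ℓ)=(0.5450,221.11°,2.5663) → tip=(-1.1456,-0.9998,1.8077)
cmd 2: set φ=130.90° → (κ,φ,ℓ)=(0.5450,130.90°,2.5663) → tip=(-0.9956,1.1493,1.8077)
cmd 3: set κ=0.6189 → (κ,φ,ℓ)=(0.6189,130.90°,2.5663) → tip=(-1.0764,1.2426,1.6155)

-1.076 1.243 1.616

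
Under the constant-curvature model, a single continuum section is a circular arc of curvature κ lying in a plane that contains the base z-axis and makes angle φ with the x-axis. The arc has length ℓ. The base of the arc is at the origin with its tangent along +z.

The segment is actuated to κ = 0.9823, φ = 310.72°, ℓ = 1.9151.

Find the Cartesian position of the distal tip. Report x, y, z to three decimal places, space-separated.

0.867 -1.007 0.969

θ = κ·ℓ = 0.9823 × 1.9151 = 1.88120 rad
ρ = (1 − cos θ)/κ = (1 − -0.30545)/0.9823 = 1.32897
z = sin θ / κ = 0.95221/0.9823 = 0.96937
x = ρ cos φ = 1.32897 × cos(310.72°) = 0.86697
y = ρ sin φ = 1.32897 × sin(310.72°) = -1.00723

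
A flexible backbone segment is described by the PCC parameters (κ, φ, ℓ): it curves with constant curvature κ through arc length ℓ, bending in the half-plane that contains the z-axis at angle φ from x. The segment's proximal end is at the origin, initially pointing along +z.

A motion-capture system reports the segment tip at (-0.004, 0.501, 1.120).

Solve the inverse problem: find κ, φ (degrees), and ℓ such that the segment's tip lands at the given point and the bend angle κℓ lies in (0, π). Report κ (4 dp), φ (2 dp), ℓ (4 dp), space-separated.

0.6656 90.46 1.2639

ρ = √(x²+y²) = √(-0.004² + 0.501²) = 0.50102
φ = atan2(y, x) mod 360° = atan2(0.501, -0.004) = 90.4574°
|p|² = ρ² + z² = 0.50102² + 1.120² = 1.50542
κ = 2ρ / |p|² = 2×0.50102 / 1.50542 = 0.66562
θ = 2·atan2(ρ, z) = 2·atan2(0.50102, 1.120) = 0.84127 rad
ℓ = θ/κ = 0.84127/0.66562 = 1.26390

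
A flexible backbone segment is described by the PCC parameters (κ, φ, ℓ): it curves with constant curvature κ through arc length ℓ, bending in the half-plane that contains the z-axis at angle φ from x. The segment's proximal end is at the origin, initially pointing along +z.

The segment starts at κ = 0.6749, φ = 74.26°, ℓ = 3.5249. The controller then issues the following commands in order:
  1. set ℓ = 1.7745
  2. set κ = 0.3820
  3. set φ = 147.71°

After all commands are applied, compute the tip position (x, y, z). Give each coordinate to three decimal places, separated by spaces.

-0.489 0.309 1.642

initial: κ=0.6749, φ=74.26°, ℓ=3.5249
cmd 1: set ℓ=1.7745 → (κ,φ,ℓ)=(0.6749,74.26°,1.7745) → tip=(0.2554,0.9062,1.3797)
cmd 2: set κ=0.3820 → (κ,φ,ℓ)=(0.3820,74.26°,1.7745) → tip=(0.1570,0.5570,1.6417)
cmd 3: set φ=147.71° → (κ,φ,ℓ)=(0.3820,147.71°,1.7745) → tip=(-0.4892,0.3092,1.6417)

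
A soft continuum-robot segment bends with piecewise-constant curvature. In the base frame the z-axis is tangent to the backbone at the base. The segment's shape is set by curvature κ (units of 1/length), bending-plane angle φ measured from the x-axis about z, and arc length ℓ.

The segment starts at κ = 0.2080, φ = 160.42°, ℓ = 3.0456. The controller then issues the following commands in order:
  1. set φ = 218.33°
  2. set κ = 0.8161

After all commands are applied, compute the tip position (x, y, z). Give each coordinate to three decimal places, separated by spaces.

initial: κ=0.2080, φ=160.42°, ℓ=3.0456
cmd 1: set φ=218.33° → (κ,φ,ℓ)=(0.2080,218.33°,3.0456) → tip=(-0.7318,-0.5785,2.8459)
cmd 2: set κ=0.8161 → (κ,φ,ℓ)=(0.8161,218.33°,3.0456) → tip=(-1.7229,-1.3621,0.7475)

-1.723 -1.362 0.747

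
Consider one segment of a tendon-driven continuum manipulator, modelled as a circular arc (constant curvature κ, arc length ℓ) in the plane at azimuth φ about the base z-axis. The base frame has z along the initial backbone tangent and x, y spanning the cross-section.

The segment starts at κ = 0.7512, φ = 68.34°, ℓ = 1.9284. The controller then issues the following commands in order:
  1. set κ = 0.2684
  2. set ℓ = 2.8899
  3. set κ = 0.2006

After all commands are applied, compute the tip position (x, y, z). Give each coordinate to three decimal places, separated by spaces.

initial: κ=0.7512, φ=68.34°, ℓ=1.9284
cmd 1: set κ=0.2684 → (κ,φ,ℓ)=(0.2684,68.34°,1.9284) → tip=(0.1801,0.4536,1.8434)
cmd 2: set ℓ=2.8899 → (κ,φ,ℓ)=(0.2684,68.34°,2.8899) → tip=(0.3933,0.9904,2.6087)
cmd 3: set κ=0.2006 → (κ,φ,ℓ)=(0.2006,68.34°,2.8899) → tip=(0.3006,0.7570,2.7307)

0.301 0.757 2.731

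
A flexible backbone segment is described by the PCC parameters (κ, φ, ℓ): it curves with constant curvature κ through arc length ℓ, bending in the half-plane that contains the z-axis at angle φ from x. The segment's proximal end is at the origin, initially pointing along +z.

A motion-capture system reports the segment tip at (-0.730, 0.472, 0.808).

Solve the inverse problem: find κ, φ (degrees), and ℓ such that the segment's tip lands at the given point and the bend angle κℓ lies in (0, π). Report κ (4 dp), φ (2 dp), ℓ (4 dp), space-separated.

1.2343 147.11 1.3318

ρ = √(x²+y²) = √(-0.730² + 0.472²) = 0.86930
φ = atan2(y, x) mod 360° = atan2(0.472, -0.730) = 147.1143°
|p|² = ρ² + z² = 0.86930² + 0.808² = 1.40855
κ = 2ρ / |p|² = 2×0.86930 / 1.40855 = 1.23432
θ = 2·atan2(ρ, z) = 2·atan2(0.86930, 0.808) = 1.64386 rad
ℓ = θ/κ = 1.64386/1.23432 = 1.33179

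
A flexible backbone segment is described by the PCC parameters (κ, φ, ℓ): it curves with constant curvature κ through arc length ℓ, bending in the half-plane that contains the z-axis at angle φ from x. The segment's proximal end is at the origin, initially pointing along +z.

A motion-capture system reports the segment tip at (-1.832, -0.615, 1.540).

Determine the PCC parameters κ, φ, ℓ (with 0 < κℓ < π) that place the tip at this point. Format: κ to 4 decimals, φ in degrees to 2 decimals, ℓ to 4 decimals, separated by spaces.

0.6330 198.56 2.8372

ρ = √(x²+y²) = √(-1.832² + -0.615²) = 1.93247
φ = atan2(y, x) mod 360° = atan2(-0.615, -1.832) = 198.5568°
|p|² = ρ² + z² = 1.93247² + 1.540² = 6.10605
κ = 2ρ / |p|² = 2×1.93247 / 6.10605 = 0.63297
θ = 2·atan2(ρ, z) = 2·atan2(1.93247, 1.540) = 1.79589 rad
ℓ = θ/κ = 1.79589/0.63297 = 2.83724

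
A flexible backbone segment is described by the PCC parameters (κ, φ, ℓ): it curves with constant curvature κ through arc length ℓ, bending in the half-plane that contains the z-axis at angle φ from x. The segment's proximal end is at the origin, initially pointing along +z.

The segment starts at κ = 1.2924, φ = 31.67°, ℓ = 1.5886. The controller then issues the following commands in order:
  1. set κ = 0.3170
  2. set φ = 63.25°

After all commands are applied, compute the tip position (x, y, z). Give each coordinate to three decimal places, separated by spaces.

initial: κ=1.2924, φ=31.67°, ℓ=1.5886
cmd 1: set κ=0.3170 → (κ,φ,ℓ)=(0.3170,31.67°,1.5886) → tip=(0.3333,0.2056,1.5223)
cmd 2: set φ=63.25° → (κ,φ,ℓ)=(0.3170,63.25°,1.5886) → tip=(0.1763,0.3497,1.5223)

0.176 0.350 1.522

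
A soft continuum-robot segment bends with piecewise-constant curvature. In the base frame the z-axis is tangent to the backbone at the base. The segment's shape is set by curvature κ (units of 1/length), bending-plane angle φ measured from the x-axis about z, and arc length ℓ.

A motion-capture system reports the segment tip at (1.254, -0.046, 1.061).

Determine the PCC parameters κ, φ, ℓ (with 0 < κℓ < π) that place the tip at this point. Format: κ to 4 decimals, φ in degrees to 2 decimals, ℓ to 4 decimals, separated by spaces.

0.9294 357.90 1.8698

ρ = √(x²+y²) = √(1.254² + -0.046²) = 1.25484
φ = atan2(y, x) mod 360° = atan2(-0.046, 1.254) = 357.8992°
|p|² = ρ² + z² = 1.25484² + 1.061² = 2.70035
κ = 2ρ / |p|² = 2×1.25484 / 2.70035 = 0.92939
θ = 2·atan2(ρ, z) = 2·atan2(1.25484, 1.061) = 1.73781 rad
ℓ = θ/κ = 1.73781/0.92939 = 1.86984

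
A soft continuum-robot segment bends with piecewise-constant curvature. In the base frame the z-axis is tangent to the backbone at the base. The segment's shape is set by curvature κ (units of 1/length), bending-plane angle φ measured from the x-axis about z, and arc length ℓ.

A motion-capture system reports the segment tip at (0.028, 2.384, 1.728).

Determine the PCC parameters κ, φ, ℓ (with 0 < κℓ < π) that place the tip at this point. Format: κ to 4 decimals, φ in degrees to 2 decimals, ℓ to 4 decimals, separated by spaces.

0.5500 89.33 3.4316

ρ = √(x²+y²) = √(0.028² + 2.384²) = 2.38416
φ = atan2(y, x) mod 360° = atan2(2.384, 0.028) = 89.3271°
|p|² = ρ² + z² = 2.38416² + 1.728² = 8.67022
κ = 2ρ / |p|² = 2×2.38416 / 8.67022 = 0.54997
θ = 2·atan2(ρ, z) = 2·atan2(2.38416, 1.728) = 1.88726 rad
ℓ = θ/κ = 1.88726/0.54997 = 3.43160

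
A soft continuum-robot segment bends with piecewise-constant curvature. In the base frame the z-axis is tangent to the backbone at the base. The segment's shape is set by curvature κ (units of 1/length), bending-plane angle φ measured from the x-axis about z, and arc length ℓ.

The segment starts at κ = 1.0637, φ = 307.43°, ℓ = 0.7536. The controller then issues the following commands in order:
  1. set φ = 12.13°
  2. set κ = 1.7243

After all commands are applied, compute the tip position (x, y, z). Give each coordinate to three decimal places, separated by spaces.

initial: κ=1.0637, φ=307.43°, ℓ=0.7536
cmd 1: set φ=12.13° → (κ,φ,ℓ)=(1.0637,12.13°,0.7536) → tip=(0.2798,0.0601,0.6754)
cmd 2: set κ=1.7243 → (κ,φ,ℓ)=(1.7243,12.13°,0.7536) → tip=(0.4150,0.0892,0.5587)

0.415 0.089 0.559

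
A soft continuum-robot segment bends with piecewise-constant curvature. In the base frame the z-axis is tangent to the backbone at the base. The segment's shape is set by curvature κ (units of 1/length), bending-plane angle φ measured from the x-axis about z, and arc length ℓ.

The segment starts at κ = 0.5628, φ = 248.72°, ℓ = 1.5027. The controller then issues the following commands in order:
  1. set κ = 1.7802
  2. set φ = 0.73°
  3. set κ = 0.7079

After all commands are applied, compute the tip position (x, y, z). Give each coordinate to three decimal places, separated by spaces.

0.727 0.009 1.235

initial: κ=0.5628, φ=248.72°, ℓ=1.5027
cmd 1: set κ=1.7802 → (κ,φ,ℓ)=(1.7802,248.72°,1.5027) → tip=(-0.3860,-0.9909,0.2526)
cmd 2: set φ=0.73° → (κ,φ,ℓ)=(1.7802,0.73°,1.5027) → tip=(1.0634,0.0135,0.2526)
cmd 3: set κ=0.7079 → (κ,φ,ℓ)=(0.7079,0.73°,1.5027) → tip=(0.7266,0.0093,1.2349)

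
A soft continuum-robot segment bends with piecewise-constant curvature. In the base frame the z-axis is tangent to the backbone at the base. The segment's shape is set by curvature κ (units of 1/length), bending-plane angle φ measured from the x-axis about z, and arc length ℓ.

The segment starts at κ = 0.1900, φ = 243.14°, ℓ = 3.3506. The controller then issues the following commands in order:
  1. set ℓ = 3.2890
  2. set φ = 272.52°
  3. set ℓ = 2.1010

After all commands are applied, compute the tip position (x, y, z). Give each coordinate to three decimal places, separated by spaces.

initial: κ=0.1900, φ=243.14°, ℓ=3.3506
cmd 1: set ℓ=3.2890 → (κ,φ,ℓ)=(0.1900,243.14°,3.2890) → tip=(-0.4494,-0.8873,3.0791)
cmd 2: set φ=272.52° → (κ,φ,ℓ)=(0.1900,272.52°,3.2890) → tip=(0.0437,-0.9937,3.0791)
cmd 3: set ℓ=2.1010 → (κ,φ,ℓ)=(0.1900,272.52°,2.1010) → tip=(0.0182,-0.4134,2.0456)

0.018 -0.413 2.046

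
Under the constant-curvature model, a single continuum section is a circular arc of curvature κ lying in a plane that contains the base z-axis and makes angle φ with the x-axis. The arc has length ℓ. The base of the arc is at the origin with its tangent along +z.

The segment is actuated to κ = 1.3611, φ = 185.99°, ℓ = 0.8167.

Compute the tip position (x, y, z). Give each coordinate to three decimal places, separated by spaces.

θ = κ·ℓ = 1.3611 × 0.8167 = 1.11161 rad
ρ = (1 − cos θ)/κ = (1 − 0.44322)/1.3611 = 0.40907
z = sin θ / κ = 0.89641/1.3611 = 0.65859
x = ρ cos φ = 0.40907 × cos(185.99°) = -0.40683
y = ρ sin φ = 0.40907 × sin(185.99°) = -0.04269

-0.407 -0.043 0.659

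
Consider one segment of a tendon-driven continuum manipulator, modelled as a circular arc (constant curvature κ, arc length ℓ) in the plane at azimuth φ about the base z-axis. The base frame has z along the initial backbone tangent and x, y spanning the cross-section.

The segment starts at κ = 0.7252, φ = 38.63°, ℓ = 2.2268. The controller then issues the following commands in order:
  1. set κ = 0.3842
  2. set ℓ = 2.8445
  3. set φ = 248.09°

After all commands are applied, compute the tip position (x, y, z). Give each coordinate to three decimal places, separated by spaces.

-0.525 -1.304 2.311

initial: κ=0.7252, φ=38.63°, ℓ=2.2268
cmd 1: set κ=0.3842 → (κ,φ,ℓ)=(0.3842,38.63°,2.2268) → tip=(0.6998,0.5593,1.9649)
cmd 2: set ℓ=2.8445 → (κ,φ,ℓ)=(0.3842,38.63°,2.8445) → tip=(1.0981,0.8775,2.3112)
cmd 3: set φ=248.09° → (κ,φ,ℓ)=(0.3842,248.09°,2.8445) → tip=(-0.5245,-1.3041,2.3112)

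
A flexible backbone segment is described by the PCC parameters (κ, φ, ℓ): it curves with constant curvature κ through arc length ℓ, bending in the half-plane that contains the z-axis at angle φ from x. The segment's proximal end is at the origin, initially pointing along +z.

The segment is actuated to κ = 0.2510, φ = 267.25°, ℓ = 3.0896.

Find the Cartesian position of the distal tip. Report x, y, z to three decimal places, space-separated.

-0.055 -1.138 2.789

θ = κ·ℓ = 0.2510 × 3.0896 = 0.77549 rad
ρ = (1 − cos θ)/κ = (1 − 0.71408)/0.2510 = 1.13913
z = sin θ / κ = 0.70007/0.2510 = 2.78911
x = ρ cos φ = 1.13913 × cos(267.25°) = -0.05465
y = ρ sin φ = 1.13913 × sin(267.25°) = -1.13782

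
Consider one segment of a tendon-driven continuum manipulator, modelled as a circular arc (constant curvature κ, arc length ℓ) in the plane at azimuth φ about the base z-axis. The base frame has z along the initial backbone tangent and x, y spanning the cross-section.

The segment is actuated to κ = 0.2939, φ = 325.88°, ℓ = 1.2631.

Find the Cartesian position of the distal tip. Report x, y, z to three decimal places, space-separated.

θ = κ·ℓ = 0.2939 × 1.2631 = 0.37123 rad
ρ = (1 − cos θ)/κ = (1 − 0.93188)/0.2939 = 0.23177
z = sin θ / κ = 0.36276/0.2939 = 1.23429
x = ρ cos φ = 0.23177 × cos(325.88°) = 0.19187
y = ρ sin φ = 0.23177 × sin(325.88°) = -0.13000

0.192 -0.130 1.234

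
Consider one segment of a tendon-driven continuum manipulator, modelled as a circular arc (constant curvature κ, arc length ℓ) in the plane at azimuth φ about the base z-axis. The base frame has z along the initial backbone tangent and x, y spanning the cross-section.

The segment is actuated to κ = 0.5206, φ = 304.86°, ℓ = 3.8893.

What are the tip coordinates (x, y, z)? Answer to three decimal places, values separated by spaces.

θ = κ·ℓ = 0.5206 × 3.8893 = 2.02477 rad
ρ = (1 − cos θ)/κ = (1 − -0.43854)/0.5206 = 2.76323
z = sin θ / κ = 0.89871/0.5206 = 1.72630
x = ρ cos φ = 2.76323 × cos(304.86°) = 1.57939
y = ρ sin φ = 2.76323 × sin(304.86°) = -2.26737

1.579 -2.267 1.726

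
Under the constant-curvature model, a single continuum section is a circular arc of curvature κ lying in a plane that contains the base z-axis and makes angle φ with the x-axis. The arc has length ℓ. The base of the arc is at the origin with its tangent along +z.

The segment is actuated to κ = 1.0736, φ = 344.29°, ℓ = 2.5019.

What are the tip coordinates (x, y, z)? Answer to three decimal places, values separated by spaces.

1.702 -0.479 0.410

θ = κ·ℓ = 1.0736 × 2.5019 = 2.68604 rad
ρ = (1 − cos θ)/κ = (1 − -0.89802)/1.0736 = 1.76790
z = sin θ / κ = 0.43996/1.0736 = 0.40980
x = ρ cos φ = 1.76790 × cos(344.29°) = 1.70186
y = ρ sin φ = 1.76790 × sin(344.29°) = -0.47869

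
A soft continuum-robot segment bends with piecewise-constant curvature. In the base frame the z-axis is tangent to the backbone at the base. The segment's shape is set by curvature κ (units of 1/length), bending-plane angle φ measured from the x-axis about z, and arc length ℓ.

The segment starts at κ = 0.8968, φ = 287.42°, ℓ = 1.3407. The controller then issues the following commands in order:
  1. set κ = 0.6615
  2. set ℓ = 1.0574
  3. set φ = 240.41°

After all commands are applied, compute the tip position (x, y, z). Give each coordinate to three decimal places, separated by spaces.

-0.175 -0.309 0.973

initial: κ=0.8968, φ=287.42°, ℓ=1.3407
cmd 1: set κ=0.6615 → (κ,φ,ℓ)=(0.6615,287.42°,1.3407) → tip=(0.1666,-0.5310,1.1717)
cmd 2: set ℓ=1.0574 → (κ,φ,ℓ)=(0.6615,287.42°,1.0574) → tip=(0.1063,-0.3387,0.9733)
cmd 3: set φ=240.41° → (κ,φ,ℓ)=(0.6615,240.41°,1.0574) → tip=(-0.1753,-0.3087,0.9733)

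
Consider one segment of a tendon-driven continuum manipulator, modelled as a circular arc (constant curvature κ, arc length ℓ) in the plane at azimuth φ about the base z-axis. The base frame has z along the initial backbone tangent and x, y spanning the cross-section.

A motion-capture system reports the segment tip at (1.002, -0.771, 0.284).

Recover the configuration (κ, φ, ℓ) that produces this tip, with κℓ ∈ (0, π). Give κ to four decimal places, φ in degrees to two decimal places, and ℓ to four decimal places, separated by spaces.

ρ = √(x²+y²) = √(1.002² + -0.771²) = 1.26430
φ = atan2(y, x) mod 360° = atan2(-0.771, 1.002) = 322.4231°
|p|² = ρ² + z² = 1.26430² + 0.284² = 1.67910
κ = 2ρ / |p|² = 2×1.26430 / 1.67910 = 1.50592
θ = 2·atan2(ρ, z) = 2·atan2(1.26430, 0.284) = 2.69967 rad
ℓ = θ/κ = 2.69967/1.50592 = 1.79270

1.5059 322.42 1.7927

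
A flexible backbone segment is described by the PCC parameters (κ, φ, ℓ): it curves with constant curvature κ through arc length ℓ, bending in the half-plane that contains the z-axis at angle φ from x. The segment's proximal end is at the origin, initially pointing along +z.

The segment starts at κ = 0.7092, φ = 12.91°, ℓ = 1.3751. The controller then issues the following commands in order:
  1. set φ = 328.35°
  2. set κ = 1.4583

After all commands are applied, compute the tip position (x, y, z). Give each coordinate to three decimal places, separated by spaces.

initial: κ=0.7092, φ=12.91°, ℓ=1.3751
cmd 1: set φ=328.35° → (κ,φ,ℓ)=(0.7092,328.35°,1.3751) → tip=(0.5270,-0.3248,1.1673)
cmd 2: set κ=1.4583 → (κ,φ,ℓ)=(1.4583,328.35°,1.3751) → tip=(0.8295,-0.5113,0.6220)

0.829 -0.511 0.622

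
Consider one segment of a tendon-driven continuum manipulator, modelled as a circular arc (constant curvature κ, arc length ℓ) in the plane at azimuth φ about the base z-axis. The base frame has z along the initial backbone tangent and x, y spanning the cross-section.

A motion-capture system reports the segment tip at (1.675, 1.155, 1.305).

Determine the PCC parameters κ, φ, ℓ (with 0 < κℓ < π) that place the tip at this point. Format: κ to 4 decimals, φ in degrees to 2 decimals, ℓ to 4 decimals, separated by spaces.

0.6965 34.59 2.8730

ρ = √(x²+y²) = √(1.675² + 1.155²) = 2.03461
φ = atan2(y, x) mod 360° = atan2(1.155, 1.675) = 34.5883°
|p|² = ρ² + z² = 2.03461² + 1.305² = 5.84267
κ = 2ρ / |p|² = 2×2.03461 / 5.84267 = 0.69647
θ = 2·atan2(ρ, z) = 2·atan2(2.03461, 1.305) = 2.00098 rad
ℓ = θ/κ = 2.00098/0.69647 = 2.87305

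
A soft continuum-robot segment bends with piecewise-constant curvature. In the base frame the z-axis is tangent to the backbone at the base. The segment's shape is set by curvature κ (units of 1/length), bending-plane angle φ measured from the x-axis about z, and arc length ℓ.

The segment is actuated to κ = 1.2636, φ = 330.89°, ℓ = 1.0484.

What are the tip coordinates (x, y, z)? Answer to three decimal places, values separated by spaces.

θ = κ·ℓ = 1.2636 × 1.0484 = 1.32476 rad
ρ = (1 − cos θ)/κ = (1 − 0.24356)/1.2636 = 0.59864
z = sin θ / κ = 0.96989/1.2636 = 0.76756
x = ρ cos φ = 0.59864 × cos(330.89°) = 0.52302
y = ρ sin φ = 0.59864 × sin(330.89°) = -0.29123

0.523 -0.291 0.768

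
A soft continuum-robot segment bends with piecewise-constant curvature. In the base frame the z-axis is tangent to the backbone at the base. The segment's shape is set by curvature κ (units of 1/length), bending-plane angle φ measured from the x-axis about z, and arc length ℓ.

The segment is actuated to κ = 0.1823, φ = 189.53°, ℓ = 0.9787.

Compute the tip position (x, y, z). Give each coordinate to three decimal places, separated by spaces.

-0.086 -0.014 0.974

θ = κ·ℓ = 0.1823 × 0.9787 = 0.17842 rad
ρ = (1 − cos θ)/κ = (1 − 0.98413)/0.1823 = 0.08708
z = sin θ / κ = 0.17747/0.1823 = 0.97352
x = ρ cos φ = 0.08708 × cos(189.53°) = -0.08588
y = ρ sin φ = 0.08708 × sin(189.53°) = -0.01442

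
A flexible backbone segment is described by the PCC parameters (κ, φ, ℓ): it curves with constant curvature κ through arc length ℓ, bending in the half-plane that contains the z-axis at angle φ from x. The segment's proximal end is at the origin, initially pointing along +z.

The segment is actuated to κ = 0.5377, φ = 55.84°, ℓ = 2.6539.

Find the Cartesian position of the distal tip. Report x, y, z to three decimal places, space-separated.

θ = κ·ℓ = 0.5377 × 2.6539 = 1.42700 rad
ρ = (1 − cos θ)/κ = (1 − 0.14330)/0.5377 = 1.59327
z = sin θ / κ = 0.98968/0.5377 = 1.84058
x = ρ cos φ = 1.59327 × cos(55.84°) = 0.89463
y = ρ sin φ = 1.59327 × sin(55.84°) = 1.31839

0.895 1.318 1.841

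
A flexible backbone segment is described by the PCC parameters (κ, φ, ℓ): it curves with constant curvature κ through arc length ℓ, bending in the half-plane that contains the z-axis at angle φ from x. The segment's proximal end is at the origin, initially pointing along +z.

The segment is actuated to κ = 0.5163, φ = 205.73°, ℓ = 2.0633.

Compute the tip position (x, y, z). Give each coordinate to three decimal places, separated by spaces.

θ = κ·ℓ = 0.5163 × 2.0633 = 1.06528 rad
ρ = (1 − cos θ)/κ = (1 − 0.48426)/0.5163 = 0.99892
z = sin θ / κ = 0.87493/0.5163 = 1.69461
x = ρ cos φ = 0.99892 × cos(205.73°) = -0.89988
y = ρ sin φ = 0.99892 × sin(205.73°) = -0.43366

-0.900 -0.434 1.695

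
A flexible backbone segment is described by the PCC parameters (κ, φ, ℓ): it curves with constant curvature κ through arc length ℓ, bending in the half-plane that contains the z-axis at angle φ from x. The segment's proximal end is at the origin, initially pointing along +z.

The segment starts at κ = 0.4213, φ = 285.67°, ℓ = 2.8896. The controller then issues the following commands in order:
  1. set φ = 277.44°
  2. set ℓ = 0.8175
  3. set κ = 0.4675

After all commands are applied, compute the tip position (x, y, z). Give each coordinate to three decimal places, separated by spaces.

0.020 -0.153 0.798

initial: κ=0.4213, φ=285.67°, ℓ=2.8896
cmd 1: set φ=277.44° → (κ,φ,ℓ)=(0.4213,277.44°,2.8896) → tip=(0.2010,-1.5390,2.2269)
cmd 2: set ℓ=0.8175 → (κ,φ,ℓ)=(0.4213,277.44°,0.8175) → tip=(0.0180,-0.1382,0.8014)
cmd 3: set κ=0.4675 → (κ,φ,ℓ)=(0.4675,277.44°,0.8175) → tip=(0.0200,-0.1530,0.7977)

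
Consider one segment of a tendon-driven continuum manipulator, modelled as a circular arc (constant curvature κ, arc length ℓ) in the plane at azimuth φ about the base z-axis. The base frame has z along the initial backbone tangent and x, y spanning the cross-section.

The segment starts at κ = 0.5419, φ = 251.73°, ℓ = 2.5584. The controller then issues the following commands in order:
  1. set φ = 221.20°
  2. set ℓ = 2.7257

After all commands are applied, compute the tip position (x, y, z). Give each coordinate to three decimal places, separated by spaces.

initial: κ=0.5419, φ=251.73°, ℓ=2.5584
cmd 1: set φ=221.20° → (κ,φ,ℓ)=(0.5419,221.20°,2.5584) → tip=(-1.1339,-0.9926,1.8141)
cmd 2: set ℓ=2.7257 → (κ,φ,ℓ)=(0.5419,221.20°,2.7257) → tip=(-1.2585,-1.1017,1.8373)

-1.259 -1.102 1.837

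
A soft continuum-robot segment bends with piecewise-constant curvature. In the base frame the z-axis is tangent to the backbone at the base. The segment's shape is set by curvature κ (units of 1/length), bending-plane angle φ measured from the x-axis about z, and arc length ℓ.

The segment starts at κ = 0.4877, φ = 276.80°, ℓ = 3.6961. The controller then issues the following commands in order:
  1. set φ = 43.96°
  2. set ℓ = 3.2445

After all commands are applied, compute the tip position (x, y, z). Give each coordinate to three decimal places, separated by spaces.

1.493 1.440 2.050

initial: κ=0.4877, φ=276.80°, ℓ=3.6961
cmd 1: set φ=43.96° → (κ,φ,ℓ)=(0.4877,43.96°,3.6961) → tip=(1.8150,1.7503,1.9956)
cmd 2: set ℓ=3.2445 → (κ,φ,ℓ)=(0.4877,43.96°,3.2445) → tip=(1.4930,1.4398,2.0503)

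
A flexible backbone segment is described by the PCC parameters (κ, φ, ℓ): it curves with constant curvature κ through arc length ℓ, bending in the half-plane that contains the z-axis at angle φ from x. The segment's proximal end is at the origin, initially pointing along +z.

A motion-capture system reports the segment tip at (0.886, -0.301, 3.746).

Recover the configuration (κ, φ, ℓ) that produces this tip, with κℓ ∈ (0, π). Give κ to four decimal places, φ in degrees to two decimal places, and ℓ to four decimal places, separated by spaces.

0.1255 341.24 3.8999

ρ = √(x²+y²) = √(0.886² + -0.301²) = 0.93573
φ = atan2(y, x) mod 360° = atan2(-0.301, 0.886) = 341.2359°
|p|² = ρ² + z² = 0.93573² + 3.746² = 14.90811
κ = 2ρ / |p|² = 2×0.93573 / 14.90811 = 0.12553
θ = 2·atan2(ρ, z) = 2·atan2(0.93573, 3.746) = 0.48957 rad
ℓ = θ/κ = 0.48957/0.12553 = 3.89993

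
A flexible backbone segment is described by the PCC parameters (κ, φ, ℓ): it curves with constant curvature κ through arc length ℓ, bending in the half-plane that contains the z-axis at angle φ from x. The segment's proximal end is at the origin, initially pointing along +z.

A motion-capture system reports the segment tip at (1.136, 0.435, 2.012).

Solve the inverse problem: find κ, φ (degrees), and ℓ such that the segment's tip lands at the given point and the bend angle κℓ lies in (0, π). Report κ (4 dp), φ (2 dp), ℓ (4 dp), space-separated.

0.4401 20.95 2.4711

ρ = √(x²+y²) = √(1.136² + 0.435²) = 1.21644
φ = atan2(y, x) mod 360° = atan2(0.435, 1.136) = 20.9530°
|p|² = ρ² + z² = 1.21644² + 2.012² = 5.52787
κ = 2ρ / |p|² = 2×1.21644 / 5.52787 = 0.44011
θ = 2·atan2(ρ, z) = 2·atan2(1.21644, 2.012) = 1.08758 rad
ℓ = θ/κ = 1.08758/0.44011 = 2.47114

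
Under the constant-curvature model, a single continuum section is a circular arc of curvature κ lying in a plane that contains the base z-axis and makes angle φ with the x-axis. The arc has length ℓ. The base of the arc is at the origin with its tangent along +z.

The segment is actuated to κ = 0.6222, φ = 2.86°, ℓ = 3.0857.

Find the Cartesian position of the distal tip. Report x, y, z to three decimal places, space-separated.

θ = κ·ℓ = 0.6222 × 3.0857 = 1.91992 rad
ρ = (1 − cos θ)/κ = (1 − -0.34208)/0.6222 = 2.15699
z = sin θ / κ = 0.93967/0.6222 = 1.51024
x = ρ cos φ = 2.15699 × cos(2.86°) = 2.15430
y = ρ sin φ = 2.15699 × sin(2.86°) = 0.10762

2.154 0.108 1.510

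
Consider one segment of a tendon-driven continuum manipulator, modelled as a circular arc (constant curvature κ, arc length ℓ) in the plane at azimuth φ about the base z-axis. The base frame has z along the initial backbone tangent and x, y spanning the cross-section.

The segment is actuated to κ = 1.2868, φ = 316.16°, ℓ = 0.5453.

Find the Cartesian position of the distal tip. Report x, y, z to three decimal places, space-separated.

0.132 -0.127 0.502

θ = κ·ℓ = 1.2868 × 0.5453 = 0.70169 rad
ρ = (1 − cos θ)/κ = (1 − 0.76375)/1.2868 = 0.18359
z = sin θ / κ = 0.64551/1.2868 = 0.50164
x = ρ cos φ = 0.18359 × cos(316.16°) = 0.13242
y = ρ sin φ = 0.18359 × sin(316.16°) = -0.12717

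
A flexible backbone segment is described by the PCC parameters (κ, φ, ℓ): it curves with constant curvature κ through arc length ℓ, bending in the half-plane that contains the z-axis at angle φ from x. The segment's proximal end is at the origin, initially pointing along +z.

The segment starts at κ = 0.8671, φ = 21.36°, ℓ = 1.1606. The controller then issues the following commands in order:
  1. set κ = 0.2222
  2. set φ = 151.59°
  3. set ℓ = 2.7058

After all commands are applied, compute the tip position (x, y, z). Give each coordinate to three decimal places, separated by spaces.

-0.694 0.375 2.546

initial: κ=0.8671, φ=21.36°, ℓ=1.1606
cmd 1: set κ=0.2222 → (κ,φ,ℓ)=(0.2222,21.36°,1.1606) → tip=(0.1386,0.0542,1.1478)
cmd 2: set φ=151.59° → (κ,φ,ℓ)=(0.2222,151.59°,1.1606) → tip=(-0.1309,0.0708,1.1478)
cmd 3: set ℓ=2.7058 → (κ,φ,ℓ)=(0.2222,151.59°,2.7058) → tip=(-0.6941,0.3755,2.5457)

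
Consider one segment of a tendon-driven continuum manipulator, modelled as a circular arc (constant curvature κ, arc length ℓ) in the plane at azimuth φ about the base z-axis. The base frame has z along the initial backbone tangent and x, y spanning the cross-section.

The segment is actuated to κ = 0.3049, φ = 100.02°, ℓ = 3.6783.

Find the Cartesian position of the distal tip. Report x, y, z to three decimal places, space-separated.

θ = κ·ℓ = 0.3049 × 3.6783 = 1.12151 rad
ρ = (1 − cos θ)/κ = (1 − 0.43432)/0.3049 = 1.85530
z = sin θ / κ = 0.90076/0.3049 = 2.95428
x = ρ cos φ = 1.85530 × cos(100.02°) = -0.32281
y = ρ sin φ = 1.85530 × sin(100.02°) = 1.82700

-0.323 1.827 2.954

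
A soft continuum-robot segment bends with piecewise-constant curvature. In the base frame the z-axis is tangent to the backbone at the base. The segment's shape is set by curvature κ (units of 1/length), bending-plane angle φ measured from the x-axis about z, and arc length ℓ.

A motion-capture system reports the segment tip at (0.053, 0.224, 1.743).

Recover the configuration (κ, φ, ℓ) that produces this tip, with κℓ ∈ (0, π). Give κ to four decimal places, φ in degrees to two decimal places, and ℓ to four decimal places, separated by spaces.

ρ = √(x²+y²) = √(0.053² + 0.224²) = 0.23018
φ = atan2(y, x) mod 360° = atan2(0.224, 0.053) = 76.6882°
|p|² = ρ² + z² = 0.23018² + 1.743² = 3.09103
κ = 2ρ / |p|² = 2×0.23018 / 3.09103 = 0.14894
θ = 2·atan2(ρ, z) = 2·atan2(0.23018, 1.743) = 0.26261 rad
ℓ = θ/κ = 0.26261/0.14894 = 1.76320

0.1489 76.69 1.7632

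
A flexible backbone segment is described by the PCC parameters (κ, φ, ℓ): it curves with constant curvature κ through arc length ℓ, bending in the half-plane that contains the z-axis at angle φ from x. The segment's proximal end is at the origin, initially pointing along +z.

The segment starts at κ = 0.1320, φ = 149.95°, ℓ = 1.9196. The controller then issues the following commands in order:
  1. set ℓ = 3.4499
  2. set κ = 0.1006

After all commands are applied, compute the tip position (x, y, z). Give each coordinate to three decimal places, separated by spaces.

initial: κ=0.1320, φ=149.95°, ℓ=1.9196
cmd 1: set ℓ=3.4499 → (κ,φ,ℓ)=(0.1320,149.95°,3.4499) → tip=(-0.6683,0.3866,3.3319)
cmd 2: set κ=0.1006 → (κ,φ,ℓ)=(0.1006,149.95°,3.4499) → tip=(-0.5130,0.2968,3.3811)

-0.513 0.297 3.381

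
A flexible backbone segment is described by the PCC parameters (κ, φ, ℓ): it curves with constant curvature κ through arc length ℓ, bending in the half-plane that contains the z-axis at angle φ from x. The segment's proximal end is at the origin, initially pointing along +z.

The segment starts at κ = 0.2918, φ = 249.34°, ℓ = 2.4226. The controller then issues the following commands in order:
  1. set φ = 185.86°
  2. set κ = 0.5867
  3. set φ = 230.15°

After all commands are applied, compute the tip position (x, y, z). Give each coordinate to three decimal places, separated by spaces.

-0.930 -1.114 1.685

initial: κ=0.2918, φ=249.34°, ℓ=2.4226
cmd 1: set φ=185.86° → (κ,φ,ℓ)=(0.2918,185.86°,2.4226) → tip=(-0.8169,-0.0838,2.2258)
cmd 2: set κ=0.5867 → (κ,φ,ℓ)=(0.5867,185.86°,2.4226) → tip=(-1.4431,-0.1481,1.6854)
cmd 3: set φ=230.15° → (κ,φ,ℓ)=(0.5867,230.15°,2.4226) → tip=(-0.9296,-1.1137,1.6854)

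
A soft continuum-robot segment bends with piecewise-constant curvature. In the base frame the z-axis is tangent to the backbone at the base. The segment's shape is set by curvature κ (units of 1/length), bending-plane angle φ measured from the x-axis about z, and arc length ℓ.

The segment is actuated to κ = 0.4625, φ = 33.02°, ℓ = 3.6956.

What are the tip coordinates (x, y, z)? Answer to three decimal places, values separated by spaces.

2.063 1.341 2.141

θ = κ·ℓ = 0.4625 × 3.6956 = 1.70922 rad
ρ = (1 − cos θ)/κ = (1 − -0.13798)/0.4625 = 2.46049
z = sin θ / κ = 0.99044/0.4625 = 2.14148
x = ρ cos φ = 2.46049 × cos(33.02°) = 2.06307
y = ρ sin φ = 2.46049 × sin(33.02°) = 1.34080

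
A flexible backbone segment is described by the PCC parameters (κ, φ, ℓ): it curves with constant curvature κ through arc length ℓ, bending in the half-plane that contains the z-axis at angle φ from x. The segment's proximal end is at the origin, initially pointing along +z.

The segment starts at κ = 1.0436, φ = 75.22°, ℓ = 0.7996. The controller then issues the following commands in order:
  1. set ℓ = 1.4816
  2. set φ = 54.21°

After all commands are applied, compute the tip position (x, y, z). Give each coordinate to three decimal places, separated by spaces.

initial: κ=1.0436, φ=75.22°, ℓ=0.7996
cmd 1: set ℓ=1.4816 → (κ,φ,ℓ)=(1.0436,75.22°,1.4816) → tip=(0.2384,0.9037,0.9579)
cmd 2: set φ=54.21° → (κ,φ,ℓ)=(1.0436,54.21°,1.4816) → tip=(0.5466,0.7582,0.9579)

0.547 0.758 0.958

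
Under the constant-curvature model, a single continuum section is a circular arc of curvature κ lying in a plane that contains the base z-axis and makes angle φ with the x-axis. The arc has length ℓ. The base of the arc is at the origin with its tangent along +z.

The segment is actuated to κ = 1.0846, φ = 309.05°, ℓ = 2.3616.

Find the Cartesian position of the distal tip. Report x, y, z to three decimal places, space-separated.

θ = κ·ℓ = 1.0846 × 2.3616 = 2.56139 rad
ρ = (1 − cos θ)/κ = (1 − -0.83635)/1.0846 = 1.69311
z = sin θ / κ = 0.54819/1.0846 = 0.50543
x = ρ cos φ = 1.69311 × cos(309.05°) = 1.06666
y = ρ sin φ = 1.69311 × sin(309.05°) = -1.31487

1.067 -1.315 0.505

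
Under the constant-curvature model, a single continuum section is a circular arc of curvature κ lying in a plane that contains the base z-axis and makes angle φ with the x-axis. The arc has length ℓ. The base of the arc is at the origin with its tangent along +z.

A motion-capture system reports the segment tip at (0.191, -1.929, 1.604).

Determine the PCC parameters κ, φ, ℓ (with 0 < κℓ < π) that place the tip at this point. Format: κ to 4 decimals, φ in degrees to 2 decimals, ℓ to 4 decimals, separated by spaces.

ρ = √(x²+y²) = √(0.191² + -1.929²) = 1.93843
φ = atan2(y, x) mod 360° = atan2(-1.929, 0.191) = 275.6547°
|p|² = ρ² + z² = 1.93843² + 1.604² = 6.33034
κ = 2ρ / |p|² = 2×1.93843 / 6.33034 = 0.61243
θ = 2·atan2(ρ, z) = 2·atan2(1.93843, 1.604) = 1.75905 rad
ℓ = θ/κ = 1.75905/0.61243 = 2.87227

0.6124 275.65 2.8723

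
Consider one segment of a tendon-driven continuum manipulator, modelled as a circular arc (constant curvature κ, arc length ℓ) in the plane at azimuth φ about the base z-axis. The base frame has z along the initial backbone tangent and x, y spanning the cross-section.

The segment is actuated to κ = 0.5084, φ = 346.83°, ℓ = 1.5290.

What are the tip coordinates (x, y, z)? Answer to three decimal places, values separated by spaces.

θ = κ·ℓ = 0.5084 × 1.5290 = 0.77734 rad
ρ = (1 − cos θ)/κ = (1 − 0.71278)/0.5084 = 0.56495
z = sin θ / κ = 0.70139/0.5084 = 1.37960
x = ρ cos φ = 0.56495 × cos(346.83°) = 0.55009
y = ρ sin φ = 0.56495 × sin(346.83°) = -0.12872

0.550 -0.129 1.380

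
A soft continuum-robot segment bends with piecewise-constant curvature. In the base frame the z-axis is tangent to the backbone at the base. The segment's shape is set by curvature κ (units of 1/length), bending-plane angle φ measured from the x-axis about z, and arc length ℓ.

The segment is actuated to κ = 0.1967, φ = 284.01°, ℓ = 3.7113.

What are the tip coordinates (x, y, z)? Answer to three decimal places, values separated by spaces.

0.314 -1.257 3.390

θ = κ·ℓ = 0.1967 × 3.7113 = 0.73001 rad
ρ = (1 − cos θ)/κ = (1 − 0.74517)/0.1967 = 1.29555
z = sin θ / κ = 0.66688/0.1967 = 3.39034
x = ρ cos φ = 1.29555 × cos(284.01°) = 0.31364
y = ρ sin φ = 1.29555 × sin(284.01°) = -1.25701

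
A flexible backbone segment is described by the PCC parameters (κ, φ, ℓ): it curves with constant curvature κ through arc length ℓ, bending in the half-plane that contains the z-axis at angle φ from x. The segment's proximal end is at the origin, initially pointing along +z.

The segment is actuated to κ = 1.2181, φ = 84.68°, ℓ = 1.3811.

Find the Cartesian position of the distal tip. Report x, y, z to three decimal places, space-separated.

0.085 0.908 0.816

θ = κ·ℓ = 1.2181 × 1.3811 = 1.68232 rad
ρ = (1 − cos θ)/κ = (1 − -0.11129)/1.2181 = 0.91231
z = sin θ / κ = 0.99379/1.2181 = 0.81585
x = ρ cos φ = 0.91231 × cos(84.68°) = 0.08459
y = ρ sin φ = 0.91231 × sin(84.68°) = 0.90838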